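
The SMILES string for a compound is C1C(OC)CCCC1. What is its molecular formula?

Atom tally by fragment:
  cyclohexane ring core → C:6 H:12
  (− 1 ring H displaced by substituents)
  + OCH3 → C:1 H:3 O:1
Element totals:
  C: 7
  H: 14
  O: 1

C7H14O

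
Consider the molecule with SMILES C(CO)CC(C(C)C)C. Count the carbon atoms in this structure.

8

Atom tally by fragment:
  HOCH2CH2 → C:2 H:5 O:1
  CH2 → C:1 H:2
  CH(CH(CH3)2) → C:4 H:8
  CH3 → C:1 H:3
Element totals:
  C: 8
  H: 18
  O: 1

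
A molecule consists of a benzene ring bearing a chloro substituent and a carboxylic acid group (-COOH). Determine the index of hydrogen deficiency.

5

Atom tally by fragment:
  benzene ring core → C:6 H:6
  (− 2 ring H displaced by substituents)
  + Cl → Cl:1
  + COOH → C:1 H:1 O:2
Element totals:
  C: 7
  H: 5
  Cl: 1
  O: 2
Molecular formula: C7H5ClO2.
DoU = (2C + 2 + N − H − X) / 2 = (2·7 + 2 + 0 − 5 − 1) / 2 = 5.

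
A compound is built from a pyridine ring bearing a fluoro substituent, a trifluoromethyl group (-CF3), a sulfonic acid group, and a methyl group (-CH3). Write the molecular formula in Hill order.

Atom tally by fragment:
  pyridine ring core → C:5 H:5 N:1
  (− 4 ring H displaced by substituents)
  + F → F:1
  + CF3 → C:1 F:3
  + SO3H → S:1 O:3 H:1
  + CH3 → C:1 H:3
Element totals:
  C: 7
  H: 5
  F: 4
  N: 1
  O: 3
  S: 1

C7H5F4NO3S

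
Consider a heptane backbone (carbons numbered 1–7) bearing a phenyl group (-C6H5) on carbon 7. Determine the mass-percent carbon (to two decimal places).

88.57%

Atom tally by fragment:
  CH3 → C:1 H:3
  CH2 → C:1 H:2
  CH2 → C:1 H:2
  CH2 → C:1 H:2
  CH2 → C:1 H:2
  CH2 → C:1 H:2
  CH2C6H5 → C:7 H:7
Element totals:
  C: 13
  H: 20
Molecular formula: C13H20.
Molar mass = 176.303 g/mol.
Mass from C: 13 × 12.011 = 156.143 g/mol.
%C = 156.143 / 176.303 × 100 = 88.57%.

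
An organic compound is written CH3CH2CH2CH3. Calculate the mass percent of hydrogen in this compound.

17.34%

Element totals:
  C: 4
  H: 10
Molecular formula: C4H10.
Molar mass = 58.124 g/mol.
Mass from H: 10 × 1.008 = 10.080 g/mol.
%H = 10.080 / 58.124 × 100 = 17.34%.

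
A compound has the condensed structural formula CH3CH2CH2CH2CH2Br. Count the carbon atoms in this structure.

5

Element totals:
  C: 5
  H: 11
  Br: 1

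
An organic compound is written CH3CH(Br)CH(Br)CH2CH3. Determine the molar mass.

Element totals:
  C: 5
  H: 10
  Br: 2
Molecular formula: C5H10Br2.
  M = 5(12.011) + 10(1.008) + 2(79.904)
    = 60.055 + 10.080 + 159.808 = 229.943

229.94 g/mol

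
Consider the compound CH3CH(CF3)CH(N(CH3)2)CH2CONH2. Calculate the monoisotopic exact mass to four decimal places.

Element totals:
  C: 8
  H: 15
  F: 3
  N: 2
  O: 1
Molecular formula: C8H15F3N2O.
  M = 8(12.0) + 15(1.007825) + 3(18.998403) + 2(14.003074) + 15.994915
    = 96.000000 + 15.117375 + 56.995209 + 28.006148 + 15.994915 = 212.113647

212.1136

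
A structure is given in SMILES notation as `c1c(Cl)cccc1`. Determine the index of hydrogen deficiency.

4

Atom tally by fragment:
  benzene ring core → C:6 H:6
  (− 1 ring H displaced by substituents)
  + Cl → Cl:1
Element totals:
  C: 6
  H: 5
  Cl: 1
Molecular formula: C6H5Cl.
DoU = (2C + 2 + N − H − X) / 2 = (2·6 + 2 + 0 − 5 − 1) / 2 = 4.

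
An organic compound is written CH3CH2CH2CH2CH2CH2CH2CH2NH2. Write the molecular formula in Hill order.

Atom tally by fragment:
  CH3 → C:1 H:3
  CH2 → C:1 H:2
  CH2 → C:1 H:2
  CH2 → C:1 H:2
  CH2 → C:1 H:2
  CH2 → C:1 H:2
  CH2 → C:1 H:2
  CH2NH2 → C:1 H:4 N:1
Element totals:
  C: 8
  H: 19
  N: 1

C8H19N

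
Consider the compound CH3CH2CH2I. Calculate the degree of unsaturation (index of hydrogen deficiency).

0

Atom tally by fragment:
  CH3 → C:1 H:3
  CH2 → C:1 H:2
  CH2I → C:1 H:2 I:1
Element totals:
  C: 3
  H: 7
  I: 1
Molecular formula: C3H7I.
DoU = (2C + 2 + N − H − X) / 2 = (2·3 + 2 + 0 − 7 − 1) / 2 = 0.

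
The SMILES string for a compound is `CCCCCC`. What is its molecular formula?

C6H14

Atom tally by fragment:
  CH3 → C:1 H:3
  CH2 → C:1 H:2
  CH2 → C:1 H:2
  CH2 → C:1 H:2
  CH2 → C:1 H:2
  CH3 → C:1 H:3
Element totals:
  C: 6
  H: 14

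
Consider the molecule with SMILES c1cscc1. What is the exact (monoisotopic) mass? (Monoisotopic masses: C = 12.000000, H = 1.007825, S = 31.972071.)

Atom tally by fragment:
  thiophene ring core → C:4 H:4 S:1
Element totals:
  C: 4
  H: 4
  S: 1
Molecular formula: C4H4S.
  M = 4(12.0) + 4(1.007825) + 31.972071
    = 48.000000 + 4.031300 + 31.972071 = 84.003371

84.0034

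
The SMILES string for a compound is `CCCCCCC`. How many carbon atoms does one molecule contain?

Atom tally by fragment:
  CH3 → C:1 H:3
  CH2 → C:1 H:2
  CH2 → C:1 H:2
  CH2 → C:1 H:2
  CH2 → C:1 H:2
  CH2 → C:1 H:2
  CH3 → C:1 H:3
Element totals:
  C: 7
  H: 16

7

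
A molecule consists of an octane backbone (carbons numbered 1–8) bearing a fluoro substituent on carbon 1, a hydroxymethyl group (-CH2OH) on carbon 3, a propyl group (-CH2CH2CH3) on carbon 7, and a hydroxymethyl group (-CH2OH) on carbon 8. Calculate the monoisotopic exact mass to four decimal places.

Atom tally by fragment:
  FCH2 → C:1 H:2 F:1
  CH2 → C:1 H:2
  CH(CH2OH) → C:2 H:4 O:1
  CH2 → C:1 H:2
  CH2 → C:1 H:2
  CH2 → C:1 H:2
  CH(CH2CH2CH3) → C:4 H:8
  CH2CH2OH → C:2 H:5 O:1
Element totals:
  C: 13
  H: 27
  F: 1
  O: 2
Molecular formula: C13H27FO2.
  M = 13(12.0) + 27(1.007825) + 18.998403 + 2(15.994915)
    = 156.000000 + 27.211275 + 18.998403 + 31.989830 = 234.199508

234.1995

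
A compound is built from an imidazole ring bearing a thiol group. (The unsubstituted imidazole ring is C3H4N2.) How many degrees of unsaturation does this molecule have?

3

Atom tally by fragment:
  imidazole ring core → C:3 H:4 N:2
  (− 1 ring H displaced by substituents)
  + SH → S:1 H:1
Element totals:
  C: 3
  H: 4
  N: 2
  S: 1
Molecular formula: C3H4N2S.
DoU = (2C + 2 + N − H − X) / 2 = (2·3 + 2 + 2 − 4 − 0) / 2 = 3.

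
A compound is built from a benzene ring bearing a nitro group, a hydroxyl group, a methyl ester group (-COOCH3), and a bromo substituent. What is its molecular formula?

Atom tally by fragment:
  benzene ring core → C:6 H:6
  (− 4 ring H displaced by substituents)
  + NO2 → N:1 O:2
  + OH → O:1 H:1
  + COOCH3 → C:2 H:3 O:2
  + Br → Br:1
Element totals:
  C: 8
  H: 6
  Br: 1
  N: 1
  O: 5

C8H6BrNO5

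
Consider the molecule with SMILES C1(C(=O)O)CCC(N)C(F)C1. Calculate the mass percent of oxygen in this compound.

19.85%

Atom tally by fragment:
  cyclohexane ring core → C:6 H:12
  (− 3 ring H displaced by substituents)
  + COOH → C:1 H:1 O:2
  + NH2 → N:1 H:2
  + F → F:1
Element totals:
  C: 7
  H: 12
  F: 1
  N: 1
  O: 2
Molecular formula: C7H12FNO2.
Molar mass = 161.176 g/mol.
Mass from O: 2 × 15.999 = 31.998 g/mol.
%O = 31.998 / 161.176 × 100 = 19.85%.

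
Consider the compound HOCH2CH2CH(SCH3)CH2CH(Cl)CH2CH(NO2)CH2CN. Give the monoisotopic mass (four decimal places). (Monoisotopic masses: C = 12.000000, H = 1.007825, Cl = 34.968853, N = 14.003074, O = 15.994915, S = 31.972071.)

280.0648

Element totals:
  C: 10
  H: 17
  Cl: 1
  N: 2
  O: 3
  S: 1
Molecular formula: C10H17ClN2O3S.
  M = 10(12.0) + 17(1.007825) + 34.968853 + 2(14.003074) + 3(15.994915) + 31.972071
    = 120.000000 + 17.133025 + 34.968853 + 28.006148 + 47.984745 + 31.972071 = 280.064842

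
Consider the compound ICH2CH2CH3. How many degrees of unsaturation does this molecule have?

Element totals:
  C: 3
  H: 7
  I: 1
Molecular formula: C3H7I.
DoU = (2C + 2 + N − H − X) / 2 = (2·3 + 2 + 0 − 7 − 1) / 2 = 0.

0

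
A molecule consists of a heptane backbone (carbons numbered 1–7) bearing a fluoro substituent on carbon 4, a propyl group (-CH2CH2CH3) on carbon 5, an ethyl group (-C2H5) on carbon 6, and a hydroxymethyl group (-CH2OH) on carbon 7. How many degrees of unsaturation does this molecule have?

0

Atom tally by fragment:
  CH3 → C:1 H:3
  CH2 → C:1 H:2
  CH2 → C:1 H:2
  CH(F) → C:1 H:1 F:1
  CH(CH2CH2CH3) → C:4 H:8
  CH(C2H5) → C:3 H:6
  CH2CH2OH → C:2 H:5 O:1
Element totals:
  C: 13
  H: 27
  F: 1
  O: 1
Molecular formula: C13H27FO.
DoU = (2C + 2 + N − H − X) / 2 = (2·13 + 2 + 0 − 27 − 1) / 2 = 0.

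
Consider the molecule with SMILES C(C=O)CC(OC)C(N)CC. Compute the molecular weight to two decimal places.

Atom tally by fragment:
  OHCCH2 → C:2 H:3 O:1
  CH2 → C:1 H:2
  CH(OCH3) → C:2 H:4 O:1
  CH(NH2) → C:1 H:3 N:1
  CH2 → C:1 H:2
  CH3 → C:1 H:3
Element totals:
  C: 8
  H: 17
  N: 1
  O: 2
Molecular formula: C8H17NO2.
  M = 8(12.011) + 17(1.008) + 14.007 + 2(15.999)
    = 96.088 + 17.136 + 14.007 + 31.998 = 159.229

159.23 g/mol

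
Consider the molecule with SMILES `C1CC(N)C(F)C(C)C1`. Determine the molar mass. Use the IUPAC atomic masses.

Atom tally by fragment:
  cyclohexane ring core → C:6 H:12
  (− 3 ring H displaced by substituents)
  + NH2 → N:1 H:2
  + F → F:1
  + CH3 → C:1 H:3
Element totals:
  C: 7
  H: 14
  F: 1
  N: 1
Molecular formula: C7H14FN.
  M = 7(12.011) + 14(1.008) + 18.998 + 14.007
    = 84.077 + 14.112 + 18.998 + 14.007 = 131.194

131.19 g/mol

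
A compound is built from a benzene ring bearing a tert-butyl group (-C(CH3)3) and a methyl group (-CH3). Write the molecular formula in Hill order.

Atom tally by fragment:
  benzene ring core → C:6 H:6
  (− 2 ring H displaced by substituents)
  + C(CH3)3 → C:4 H:9
  + CH3 → C:1 H:3
Element totals:
  C: 11
  H: 16

C11H16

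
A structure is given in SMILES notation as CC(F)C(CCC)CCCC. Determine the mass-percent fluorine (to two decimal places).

Atom tally by fragment:
  CH3 → C:1 H:3
  CH(F) → C:1 H:1 F:1
  CH(CH2CH2CH3) → C:4 H:8
  CH2 → C:1 H:2
  CH2 → C:1 H:2
  CH2 → C:1 H:2
  CH3 → C:1 H:3
Element totals:
  C: 10
  H: 21
  F: 1
Molecular formula: C10H21F.
Molar mass = 160.276 g/mol.
Mass from F: 1 × 18.998 = 18.998 g/mol.
%F = 18.998 / 160.276 × 100 = 11.85%.

11.85%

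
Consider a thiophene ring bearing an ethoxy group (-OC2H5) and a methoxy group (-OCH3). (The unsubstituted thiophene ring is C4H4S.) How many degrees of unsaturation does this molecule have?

3

Atom tally by fragment:
  thiophene ring core → C:4 H:4 S:1
  (− 2 ring H displaced by substituents)
  + OC2H5 → C:2 H:5 O:1
  + OCH3 → C:1 H:3 O:1
Element totals:
  C: 7
  H: 10
  O: 2
  S: 1
Molecular formula: C7H10O2S.
DoU = (2C + 2 + N − H − X) / 2 = (2·7 + 2 + 0 − 10 − 0) / 2 = 3.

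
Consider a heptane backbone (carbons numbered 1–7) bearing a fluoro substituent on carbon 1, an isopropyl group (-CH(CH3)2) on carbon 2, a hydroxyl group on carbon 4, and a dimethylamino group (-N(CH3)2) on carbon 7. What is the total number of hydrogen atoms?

Atom tally by fragment:
  FCH2 → C:1 H:2 F:1
  CH(CH(CH3)2) → C:4 H:8
  CH2 → C:1 H:2
  CH(OH) → C:1 H:2 O:1
  CH2 → C:1 H:2
  CH2 → C:1 H:2
  CH2N(CH3)2 → C:3 H:8 N:1
Element totals:
  C: 12
  H: 26
  F: 1
  N: 1
  O: 1

26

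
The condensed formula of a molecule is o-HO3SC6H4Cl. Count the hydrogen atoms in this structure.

Element totals:
  C: 6
  H: 5
  Cl: 1
  O: 3
  S: 1

5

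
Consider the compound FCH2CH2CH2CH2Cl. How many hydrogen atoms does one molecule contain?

Element totals:
  C: 4
  H: 8
  Cl: 1
  F: 1

8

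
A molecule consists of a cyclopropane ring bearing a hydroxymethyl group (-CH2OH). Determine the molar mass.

Atom tally by fragment:
  cyclopropane ring core → C:3 H:6
  (− 1 ring H displaced by substituents)
  + CH2OH → C:1 H:3 O:1
Element totals:
  C: 4
  H: 8
  O: 1
Molecular formula: C4H8O.
  M = 4(12.011) + 8(1.008) + 15.999
    = 48.044 + 8.064 + 15.999 = 72.107

72.11 g/mol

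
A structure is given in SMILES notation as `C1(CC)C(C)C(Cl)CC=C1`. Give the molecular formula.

C9H15Cl

Atom tally by fragment:
  cyclohexene ring core → C:6 H:10
  (− 3 ring H displaced by substituents)
  + C2H5 → C:2 H:5
  + CH3 → C:1 H:3
  + Cl → Cl:1
Element totals:
  C: 9
  H: 15
  Cl: 1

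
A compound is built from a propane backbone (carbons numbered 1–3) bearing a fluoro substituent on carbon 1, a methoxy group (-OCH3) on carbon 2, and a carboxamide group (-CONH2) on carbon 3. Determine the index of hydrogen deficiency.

1

Atom tally by fragment:
  FCH2 → C:1 H:2 F:1
  CH(OCH3) → C:2 H:4 O:1
  CH2CONH2 → C:2 H:4 O:1 N:1
Element totals:
  C: 5
  H: 10
  F: 1
  N: 1
  O: 2
Molecular formula: C5H10FNO2.
DoU = (2C + 2 + N − H − X) / 2 = (2·5 + 2 + 1 − 10 − 1) / 2 = 1.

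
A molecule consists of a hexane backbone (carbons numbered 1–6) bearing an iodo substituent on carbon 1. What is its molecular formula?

C6H13I

Atom tally by fragment:
  ICH2 → C:1 H:2 I:1
  CH2 → C:1 H:2
  CH2 → C:1 H:2
  CH2 → C:1 H:2
  CH2 → C:1 H:2
  CH3 → C:1 H:3
Element totals:
  C: 6
  H: 13
  I: 1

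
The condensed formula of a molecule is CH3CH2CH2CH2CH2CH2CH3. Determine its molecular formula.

Element totals:
  C: 7
  H: 16

C7H16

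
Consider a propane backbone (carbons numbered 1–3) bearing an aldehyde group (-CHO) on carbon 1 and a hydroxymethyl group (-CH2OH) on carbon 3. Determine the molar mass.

102.13 g/mol

Atom tally by fragment:
  OHCCH2 → C:2 H:3 O:1
  CH2 → C:1 H:2
  CH2CH2OH → C:2 H:5 O:1
Element totals:
  C: 5
  H: 10
  O: 2
Molecular formula: C5H10O2.
  M = 5(12.011) + 10(1.008) + 2(15.999)
    = 60.055 + 10.080 + 31.998 = 102.133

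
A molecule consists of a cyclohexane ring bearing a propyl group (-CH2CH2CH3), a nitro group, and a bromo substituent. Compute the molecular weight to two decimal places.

250.14 g/mol

Atom tally by fragment:
  cyclohexane ring core → C:6 H:12
  (− 3 ring H displaced by substituents)
  + CH2CH2CH3 → C:3 H:7
  + NO2 → N:1 O:2
  + Br → Br:1
Element totals:
  C: 9
  H: 16
  Br: 1
  N: 1
  O: 2
Molecular formula: C9H16BrNO2.
  M = 9(12.011) + 16(1.008) + 79.904 + 14.007 + 2(15.999)
    = 108.099 + 16.128 + 79.904 + 14.007 + 31.998 = 250.136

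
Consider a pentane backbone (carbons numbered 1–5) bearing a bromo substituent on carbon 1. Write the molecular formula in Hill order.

Atom tally by fragment:
  BrCH2 → C:1 H:2 Br:1
  CH2 → C:1 H:2
  CH2 → C:1 H:2
  CH2 → C:1 H:2
  CH3 → C:1 H:3
Element totals:
  C: 5
  H: 11
  Br: 1

C5H11Br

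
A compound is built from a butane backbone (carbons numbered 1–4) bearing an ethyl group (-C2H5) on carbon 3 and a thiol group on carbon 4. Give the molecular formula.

C6H14S

Atom tally by fragment:
  CH3 → C:1 H:3
  CH2 → C:1 H:2
  CH(C2H5) → C:3 H:6
  CH2SH → C:1 H:3 S:1
Element totals:
  C: 6
  H: 14
  S: 1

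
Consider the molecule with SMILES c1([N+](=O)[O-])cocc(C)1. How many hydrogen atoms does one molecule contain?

Atom tally by fragment:
  furan ring core → C:4 H:4 O:1
  (− 2 ring H displaced by substituents)
  + NO2 → N:1 O:2
  + CH3 → C:1 H:3
Element totals:
  C: 5
  H: 5
  N: 1
  O: 3

5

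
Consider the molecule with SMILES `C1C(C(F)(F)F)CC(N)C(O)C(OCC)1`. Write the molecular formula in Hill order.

C9H16F3NO2

Atom tally by fragment:
  cyclohexane ring core → C:6 H:12
  (− 4 ring H displaced by substituents)
  + CF3 → C:1 F:3
  + NH2 → N:1 H:2
  + OH → O:1 H:1
  + OC2H5 → C:2 H:5 O:1
Element totals:
  C: 9
  H: 16
  F: 3
  N: 1
  O: 2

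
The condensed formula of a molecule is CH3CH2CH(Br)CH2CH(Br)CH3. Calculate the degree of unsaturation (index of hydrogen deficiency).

Element totals:
  C: 6
  H: 12
  Br: 2
Molecular formula: C6H12Br2.
DoU = (2C + 2 + N − H − X) / 2 = (2·6 + 2 + 0 − 12 − 2) / 2 = 0.

0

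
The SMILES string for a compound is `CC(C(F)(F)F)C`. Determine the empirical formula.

C4H7F3

Atom tally by fragment:
  CH3 → C:1 H:3
  CH(CF3) → C:2 H:1 F:3
  CH3 → C:1 H:3
Element totals:
  C: 4
  H: 7
  F: 3
Molecular formula: C4H7F3.
gcd of subscripts (4, 3, 7) = 1, so the empirical formula equals the molecular formula.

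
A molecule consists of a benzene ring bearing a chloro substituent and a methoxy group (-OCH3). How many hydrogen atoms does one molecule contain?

7

Atom tally by fragment:
  benzene ring core → C:6 H:6
  (− 2 ring H displaced by substituents)
  + Cl → Cl:1
  + OCH3 → C:1 H:3 O:1
Element totals:
  C: 7
  H: 7
  Cl: 1
  O: 1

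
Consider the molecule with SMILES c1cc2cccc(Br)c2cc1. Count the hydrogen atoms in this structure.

7

Atom tally by fragment:
  naphthalene ring system core → C:10 H:8
  (− 1 ring H displaced by substituents)
  + Br → Br:1
Element totals:
  C: 10
  H: 7
  Br: 1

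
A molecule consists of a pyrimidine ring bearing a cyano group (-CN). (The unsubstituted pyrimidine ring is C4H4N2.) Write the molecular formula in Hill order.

C5H3N3

Atom tally by fragment:
  pyrimidine ring core → C:4 H:4 N:2
  (− 1 ring H displaced by substituents)
  + CN → C:1 N:1
Element totals:
  C: 5
  H: 3
  N: 3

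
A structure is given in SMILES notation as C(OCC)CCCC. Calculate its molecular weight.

Atom tally by fragment:
  C2H5OCH2 → C:3 H:7 O:1
  CH2 → C:1 H:2
  CH2 → C:1 H:2
  CH2 → C:1 H:2
  CH3 → C:1 H:3
Element totals:
  C: 7
  H: 16
  O: 1
Molecular formula: C7H16O.
  M = 7(12.011) + 16(1.008) + 15.999
    = 84.077 + 16.128 + 15.999 = 116.204

116.20 g/mol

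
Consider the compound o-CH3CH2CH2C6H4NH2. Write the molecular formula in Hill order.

C9H13N

Element totals:
  C: 9
  H: 13
  N: 1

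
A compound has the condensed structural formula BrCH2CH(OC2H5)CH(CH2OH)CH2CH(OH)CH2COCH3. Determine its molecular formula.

Atom tally by fragment:
  BrCH2 → C:1 H:2 Br:1
  CH(OC2H5) → C:3 H:6 O:1
  CH(CH2OH) → C:2 H:4 O:1
  CH2 → C:1 H:2
  CH(OH) → C:1 H:2 O:1
  CH2COCH3 → C:3 H:5 O:1
Element totals:
  C: 11
  H: 21
  Br: 1
  O: 4

C11H21BrO4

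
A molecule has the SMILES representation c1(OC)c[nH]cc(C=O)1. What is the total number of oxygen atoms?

2

Atom tally by fragment:
  pyrrole ring core → C:4 H:5 N:1
  (− 2 ring H displaced by substituents)
  + OCH3 → C:1 H:3 O:1
  + CHO → C:1 H:1 O:1
Element totals:
  C: 6
  H: 7
  N: 1
  O: 2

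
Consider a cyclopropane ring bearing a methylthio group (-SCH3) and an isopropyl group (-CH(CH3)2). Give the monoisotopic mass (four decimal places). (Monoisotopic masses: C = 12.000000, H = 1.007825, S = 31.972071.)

130.0816

Atom tally by fragment:
  cyclopropane ring core → C:3 H:6
  (− 2 ring H displaced by substituents)
  + SCH3 → C:1 H:3 S:1
  + CH(CH3)2 → C:3 H:7
Element totals:
  C: 7
  H: 14
  S: 1
Molecular formula: C7H14S.
  M = 7(12.0) + 14(1.007825) + 31.972071
    = 84.000000 + 14.109550 + 31.972071 = 130.081621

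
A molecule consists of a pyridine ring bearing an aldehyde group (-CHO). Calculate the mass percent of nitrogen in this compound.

13.08%

Atom tally by fragment:
  pyridine ring core → C:5 H:5 N:1
  (− 1 ring H displaced by substituents)
  + CHO → C:1 H:1 O:1
Element totals:
  C: 6
  H: 5
  N: 1
  O: 1
Molecular formula: C6H5NO.
Molar mass = 107.112 g/mol.
Mass from N: 1 × 14.007 = 14.007 g/mol.
%N = 14.007 / 107.112 × 100 = 13.08%.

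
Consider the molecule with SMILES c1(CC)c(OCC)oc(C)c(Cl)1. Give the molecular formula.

Atom tally by fragment:
  furan ring core → C:4 H:4 O:1
  (− 4 ring H displaced by substituents)
  + C2H5 → C:2 H:5
  + OC2H5 → C:2 H:5 O:1
  + CH3 → C:1 H:3
  + Cl → Cl:1
Element totals:
  C: 9
  H: 13
  Cl: 1
  O: 2

C9H13ClO2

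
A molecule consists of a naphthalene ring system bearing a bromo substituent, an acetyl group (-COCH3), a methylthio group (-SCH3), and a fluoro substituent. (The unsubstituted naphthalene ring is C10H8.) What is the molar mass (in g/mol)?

Atom tally by fragment:
  naphthalene ring system core → C:10 H:8
  (− 4 ring H displaced by substituents)
  + Br → Br:1
  + COCH3 → C:2 H:3 O:1
  + SCH3 → C:1 H:3 S:1
  + F → F:1
Element totals:
  C: 13
  H: 10
  Br: 1
  F: 1
  O: 1
  S: 1
Molecular formula: C13H10BrFOS.
  M = 13(12.011) + 10(1.008) + 79.904 + 18.998 + 15.999 + 32.06
    = 156.143 + 10.080 + 79.904 + 18.998 + 15.999 + 32.060 = 313.184

313.18 g/mol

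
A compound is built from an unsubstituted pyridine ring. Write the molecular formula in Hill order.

C5H5N

Atom tally by fragment:
  pyridine ring core → C:5 H:5 N:1
Element totals:
  C: 5
  H: 5
  N: 1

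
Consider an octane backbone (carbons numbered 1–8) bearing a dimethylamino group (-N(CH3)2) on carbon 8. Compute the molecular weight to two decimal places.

157.30 g/mol

Atom tally by fragment:
  CH3 → C:1 H:3
  CH2 → C:1 H:2
  CH2 → C:1 H:2
  CH2 → C:1 H:2
  CH2 → C:1 H:2
  CH2 → C:1 H:2
  CH2 → C:1 H:2
  CH2N(CH3)2 → C:3 H:8 N:1
Element totals:
  C: 10
  H: 23
  N: 1
Molecular formula: C10H23N.
  M = 10(12.011) + 23(1.008) + 14.007
    = 120.110 + 23.184 + 14.007 = 157.301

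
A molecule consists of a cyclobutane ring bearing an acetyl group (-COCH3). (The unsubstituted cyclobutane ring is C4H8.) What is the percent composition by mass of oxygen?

Atom tally by fragment:
  cyclobutane ring core → C:4 H:8
  (− 1 ring H displaced by substituents)
  + COCH3 → C:2 H:3 O:1
Element totals:
  C: 6
  H: 10
  O: 1
Molecular formula: C6H10O.
Molar mass = 98.145 g/mol.
Mass from O: 1 × 15.999 = 15.999 g/mol.
%O = 15.999 / 98.145 × 100 = 16.30%.

16.30%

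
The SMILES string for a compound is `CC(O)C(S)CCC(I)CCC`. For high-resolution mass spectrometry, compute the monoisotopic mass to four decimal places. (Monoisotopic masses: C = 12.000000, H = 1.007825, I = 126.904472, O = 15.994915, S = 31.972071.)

302.0201

Atom tally by fragment:
  CH3 → C:1 H:3
  CH(OH) → C:1 H:2 O:1
  CH(SH) → C:1 H:2 S:1
  CH2 → C:1 H:2
  CH2 → C:1 H:2
  CH(I) → C:1 H:1 I:1
  CH2 → C:1 H:2
  CH2 → C:1 H:2
  CH3 → C:1 H:3
Element totals:
  C: 9
  H: 19
  I: 1
  O: 1
  S: 1
Molecular formula: C9H19IOS.
  M = 9(12.0) + 19(1.007825) + 126.904472 + 15.994915 + 31.972071
    = 108.000000 + 19.148675 + 126.904472 + 15.994915 + 31.972071 = 302.020133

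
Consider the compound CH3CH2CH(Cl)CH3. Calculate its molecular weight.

Element totals:
  C: 4
  H: 9
  Cl: 1
Molecular formula: C4H9Cl.
  M = 4(12.011) + 9(1.008) + 35.45
    = 48.044 + 9.072 + 35.450 = 92.566

92.57 g/mol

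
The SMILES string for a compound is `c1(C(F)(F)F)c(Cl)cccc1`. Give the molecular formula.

C7H4ClF3

Atom tally by fragment:
  benzene ring core → C:6 H:6
  (− 2 ring H displaced by substituents)
  + CF3 → C:1 F:3
  + Cl → Cl:1
Element totals:
  C: 7
  H: 4
  Cl: 1
  F: 3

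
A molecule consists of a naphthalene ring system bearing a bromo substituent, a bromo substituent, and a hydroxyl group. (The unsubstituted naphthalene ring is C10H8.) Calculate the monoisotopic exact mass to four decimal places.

299.8785

Atom tally by fragment:
  naphthalene ring system core → C:10 H:8
  (− 3 ring H displaced by substituents)
  + Br → Br:1
  + Br → Br:1
  + OH → O:1 H:1
Element totals:
  C: 10
  H: 6
  Br: 2
  O: 1
Molecular formula: C10H6Br2O.
  M = 10(12.0) + 6(1.007825) + 2(78.918338) + 15.994915
    = 120.000000 + 6.046950 + 157.836676 + 15.994915 = 299.878541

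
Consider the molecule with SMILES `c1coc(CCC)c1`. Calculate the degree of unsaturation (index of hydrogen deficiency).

Atom tally by fragment:
  furan ring core → C:4 H:4 O:1
  (− 1 ring H displaced by substituents)
  + CH2CH2CH3 → C:3 H:7
Element totals:
  C: 7
  H: 10
  O: 1
Molecular formula: C7H10O.
DoU = (2C + 2 + N − H − X) / 2 = (2·7 + 2 + 0 − 10 − 0) / 2 = 3.

3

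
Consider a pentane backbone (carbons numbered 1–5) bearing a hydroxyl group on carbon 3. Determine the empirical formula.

C5H12O

Atom tally by fragment:
  CH3 → C:1 H:3
  CH2 → C:1 H:2
  CH(OH) → C:1 H:2 O:1
  CH2 → C:1 H:2
  CH3 → C:1 H:3
Element totals:
  C: 5
  H: 12
  O: 1
Molecular formula: C5H12O.
gcd of subscripts (5, 12, 1) = 1, so the empirical formula equals the molecular formula.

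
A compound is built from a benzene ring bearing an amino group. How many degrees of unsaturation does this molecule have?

Atom tally by fragment:
  benzene ring core → C:6 H:6
  (− 1 ring H displaced by substituents)
  + NH2 → N:1 H:2
Element totals:
  C: 6
  H: 7
  N: 1
Molecular formula: C6H7N.
DoU = (2C + 2 + N − H − X) / 2 = (2·6 + 2 + 1 − 7 − 0) / 2 = 4.

4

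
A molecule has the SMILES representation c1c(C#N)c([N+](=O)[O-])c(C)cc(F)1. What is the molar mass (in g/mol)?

180.14 g/mol

Atom tally by fragment:
  benzene ring core → C:6 H:6
  (− 4 ring H displaced by substituents)
  + CN → C:1 N:1
  + NO2 → N:1 O:2
  + CH3 → C:1 H:3
  + F → F:1
Element totals:
  C: 8
  H: 5
  F: 1
  N: 2
  O: 2
Molecular formula: C8H5FN2O2.
  M = 8(12.011) + 5(1.008) + 18.998 + 2(14.007) + 2(15.999)
    = 96.088 + 5.040 + 18.998 + 28.014 + 31.998 = 180.138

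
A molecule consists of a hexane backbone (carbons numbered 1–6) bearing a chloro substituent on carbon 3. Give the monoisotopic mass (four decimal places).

Atom tally by fragment:
  CH3 → C:1 H:3
  CH2 → C:1 H:2
  CH(Cl) → C:1 H:1 Cl:1
  CH2 → C:1 H:2
  CH2 → C:1 H:2
  CH3 → C:1 H:3
Element totals:
  C: 6
  H: 13
  Cl: 1
Molecular formula: C6H13Cl.
  M = 6(12.0) + 13(1.007825) + 34.968853
    = 72.000000 + 13.101725 + 34.968853 = 120.070578

120.0706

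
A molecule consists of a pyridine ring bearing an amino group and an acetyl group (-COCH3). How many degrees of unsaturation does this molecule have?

5

Atom tally by fragment:
  pyridine ring core → C:5 H:5 N:1
  (− 2 ring H displaced by substituents)
  + NH2 → N:1 H:2
  + COCH3 → C:2 H:3 O:1
Element totals:
  C: 7
  H: 8
  N: 2
  O: 1
Molecular formula: C7H8N2O.
DoU = (2C + 2 + N − H − X) / 2 = (2·7 + 2 + 2 − 8 − 0) / 2 = 5.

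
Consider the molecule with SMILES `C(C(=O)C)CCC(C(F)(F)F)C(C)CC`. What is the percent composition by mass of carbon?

Atom tally by fragment:
  CH3COCH2 → C:3 H:5 O:1
  CH2 → C:1 H:2
  CH2 → C:1 H:2
  CH(CF3) → C:2 H:1 F:3
  CH(CH3) → C:2 H:4
  CH2 → C:1 H:2
  CH3 → C:1 H:3
Element totals:
  C: 11
  H: 19
  F: 3
  O: 1
Molecular formula: C11H19F3O.
Molar mass = 224.266 g/mol.
Mass from C: 11 × 12.011 = 132.121 g/mol.
%C = 132.121 / 224.266 × 100 = 58.91%.

58.91%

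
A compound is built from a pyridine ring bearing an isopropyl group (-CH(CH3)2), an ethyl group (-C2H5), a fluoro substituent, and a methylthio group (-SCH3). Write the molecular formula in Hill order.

C11H16FNS

Atom tally by fragment:
  pyridine ring core → C:5 H:5 N:1
  (− 4 ring H displaced by substituents)
  + CH(CH3)2 → C:3 H:7
  + C2H5 → C:2 H:5
  + F → F:1
  + SCH3 → C:1 H:3 S:1
Element totals:
  C: 11
  H: 16
  F: 1
  N: 1
  S: 1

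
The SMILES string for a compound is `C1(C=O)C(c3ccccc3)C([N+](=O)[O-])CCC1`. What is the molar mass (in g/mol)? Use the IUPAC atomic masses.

Atom tally by fragment:
  cyclohexane ring core → C:6 H:12
  (− 3 ring H displaced by substituents)
  + CHO → C:1 H:1 O:1
  + C6H5 → C:6 H:5
  + NO2 → N:1 O:2
Element totals:
  C: 13
  H: 15
  N: 1
  O: 3
Molecular formula: C13H15NO3.
  M = 13(12.011) + 15(1.008) + 14.007 + 3(15.999)
    = 156.143 + 15.120 + 14.007 + 47.997 = 233.267

233.27 g/mol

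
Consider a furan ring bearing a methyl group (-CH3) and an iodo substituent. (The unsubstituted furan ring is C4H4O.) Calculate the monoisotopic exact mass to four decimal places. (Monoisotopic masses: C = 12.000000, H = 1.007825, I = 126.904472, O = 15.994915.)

Atom tally by fragment:
  furan ring core → C:4 H:4 O:1
  (− 2 ring H displaced by substituents)
  + CH3 → C:1 H:3
  + I → I:1
Element totals:
  C: 5
  H: 5
  I: 1
  O: 1
Molecular formula: C5H5IO.
  M = 5(12.0) + 5(1.007825) + 126.904472 + 15.994915
    = 60.000000 + 5.039125 + 126.904472 + 15.994915 = 207.938512

207.9385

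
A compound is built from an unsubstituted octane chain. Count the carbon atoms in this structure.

8

Atom tally by fragment:
  CH3 → C:1 H:3
  CH2 → C:1 H:2
  CH2 → C:1 H:2
  CH2 → C:1 H:2
  CH2 → C:1 H:2
  CH2 → C:1 H:2
  CH2 → C:1 H:2
  CH3 → C:1 H:3
Element totals:
  C: 8
  H: 18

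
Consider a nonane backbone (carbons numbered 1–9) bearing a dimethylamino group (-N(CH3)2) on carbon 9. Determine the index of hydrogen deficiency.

0

Atom tally by fragment:
  CH3 → C:1 H:3
  CH2 → C:1 H:2
  CH2 → C:1 H:2
  CH2 → C:1 H:2
  CH2 → C:1 H:2
  CH2 → C:1 H:2
  CH2 → C:1 H:2
  CH2 → C:1 H:2
  CH2N(CH3)2 → C:3 H:8 N:1
Element totals:
  C: 11
  H: 25
  N: 1
Molecular formula: C11H25N.
DoU = (2C + 2 + N − H − X) / 2 = (2·11 + 2 + 1 − 25 − 0) / 2 = 0.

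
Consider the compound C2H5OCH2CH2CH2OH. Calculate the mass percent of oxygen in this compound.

30.72%

Element totals:
  C: 5
  H: 12
  O: 2
Molecular formula: C5H12O2.
Molar mass = 104.149 g/mol.
Mass from O: 2 × 15.999 = 31.998 g/mol.
%O = 31.998 / 104.149 × 100 = 30.72%.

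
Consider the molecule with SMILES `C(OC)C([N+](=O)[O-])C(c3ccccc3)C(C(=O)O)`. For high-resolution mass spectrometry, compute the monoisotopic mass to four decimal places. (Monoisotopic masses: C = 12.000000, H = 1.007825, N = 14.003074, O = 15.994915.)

Atom tally by fragment:
  CH3OCH2 → C:2 H:5 O:1
  CH(NO2) → C:1 H:1 N:1 O:2
  CH(C6H5) → C:7 H:6
  CH2COOH → C:2 H:3 O:2
Element totals:
  C: 12
  H: 15
  N: 1
  O: 5
Molecular formula: C12H15NO5.
  M = 12(12.0) + 15(1.007825) + 14.003074 + 5(15.994915)
    = 144.000000 + 15.117375 + 14.003074 + 79.974575 = 253.095024

253.0950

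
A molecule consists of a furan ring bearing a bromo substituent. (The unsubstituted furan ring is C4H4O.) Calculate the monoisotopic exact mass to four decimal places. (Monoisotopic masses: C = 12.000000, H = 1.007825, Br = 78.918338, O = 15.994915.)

145.9367

Atom tally by fragment:
  furan ring core → C:4 H:4 O:1
  (− 1 ring H displaced by substituents)
  + Br → Br:1
Element totals:
  C: 4
  H: 3
  Br: 1
  O: 1
Molecular formula: C4H3BrO.
  M = 4(12.0) + 3(1.007825) + 78.918338 + 15.994915
    = 48.000000 + 3.023475 + 78.918338 + 15.994915 = 145.936728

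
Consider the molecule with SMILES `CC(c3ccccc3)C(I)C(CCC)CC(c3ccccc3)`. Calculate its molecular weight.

406.35 g/mol

Atom tally by fragment:
  CH3 → C:1 H:3
  CH(C6H5) → C:7 H:6
  CH(I) → C:1 H:1 I:1
  CH(CH2CH2CH3) → C:4 H:8
  CH2 → C:1 H:2
  CH2C6H5 → C:7 H:7
Element totals:
  C: 21
  H: 27
  I: 1
Molecular formula: C21H27I.
  M = 21(12.011) + 27(1.008) + 126.904
    = 252.231 + 27.216 + 126.904 = 406.351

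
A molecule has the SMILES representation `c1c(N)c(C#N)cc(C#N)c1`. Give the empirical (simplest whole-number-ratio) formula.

Atom tally by fragment:
  benzene ring core → C:6 H:6
  (− 3 ring H displaced by substituents)
  + NH2 → N:1 H:2
  + CN → C:1 N:1
  + CN → C:1 N:1
Element totals:
  C: 8
  H: 5
  N: 3
Molecular formula: C8H5N3.
gcd of subscripts (8, 5, 3) = 1, so the empirical formula equals the molecular formula.

C8H5N3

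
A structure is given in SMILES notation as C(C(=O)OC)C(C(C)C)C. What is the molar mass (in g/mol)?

Atom tally by fragment:
  CH3OOCCH2 → C:3 H:5 O:2
  CH(CH(CH3)2) → C:4 H:8
  CH3 → C:1 H:3
Element totals:
  C: 8
  H: 16
  O: 2
Molecular formula: C8H16O2.
  M = 8(12.011) + 16(1.008) + 2(15.999)
    = 96.088 + 16.128 + 31.998 = 144.214

144.21 g/mol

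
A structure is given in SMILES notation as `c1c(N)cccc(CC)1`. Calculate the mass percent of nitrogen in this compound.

11.56%

Atom tally by fragment:
  benzene ring core → C:6 H:6
  (− 2 ring H displaced by substituents)
  + NH2 → N:1 H:2
  + C2H5 → C:2 H:5
Element totals:
  C: 8
  H: 11
  N: 1
Molecular formula: C8H11N.
Molar mass = 121.183 g/mol.
Mass from N: 1 × 14.007 = 14.007 g/mol.
%N = 14.007 / 121.183 × 100 = 11.56%.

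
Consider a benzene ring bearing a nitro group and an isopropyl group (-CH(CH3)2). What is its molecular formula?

Atom tally by fragment:
  benzene ring core → C:6 H:6
  (− 2 ring H displaced by substituents)
  + NO2 → N:1 O:2
  + CH(CH3)2 → C:3 H:7
Element totals:
  C: 9
  H: 11
  N: 1
  O: 2

C9H11NO2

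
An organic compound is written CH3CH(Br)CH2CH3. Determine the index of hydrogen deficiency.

Atom tally by fragment:
  CH3 → C:1 H:3
  CH(Br) → C:1 H:1 Br:1
  CH2 → C:1 H:2
  CH3 → C:1 H:3
Element totals:
  C: 4
  H: 9
  Br: 1
Molecular formula: C4H9Br.
DoU = (2C + 2 + N − H − X) / 2 = (2·4 + 2 + 0 − 9 − 1) / 2 = 0.

0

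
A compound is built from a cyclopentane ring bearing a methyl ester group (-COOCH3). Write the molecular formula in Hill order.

Atom tally by fragment:
  cyclopentane ring core → C:5 H:10
  (− 1 ring H displaced by substituents)
  + COOCH3 → C:2 H:3 O:2
Element totals:
  C: 7
  H: 12
  O: 2

C7H12O2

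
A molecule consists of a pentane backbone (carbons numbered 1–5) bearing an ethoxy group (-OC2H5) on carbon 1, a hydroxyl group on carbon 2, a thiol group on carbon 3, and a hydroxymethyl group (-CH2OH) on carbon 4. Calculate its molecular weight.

Atom tally by fragment:
  C2H5OCH2 → C:3 H:7 O:1
  CH(OH) → C:1 H:2 O:1
  CH(SH) → C:1 H:2 S:1
  CH(CH2OH) → C:2 H:4 O:1
  CH3 → C:1 H:3
Element totals:
  C: 8
  H: 18
  O: 3
  S: 1
Molecular formula: C8H18O3S.
  M = 8(12.011) + 18(1.008) + 3(15.999) + 32.06
    = 96.088 + 18.144 + 47.997 + 32.060 = 194.289

194.29 g/mol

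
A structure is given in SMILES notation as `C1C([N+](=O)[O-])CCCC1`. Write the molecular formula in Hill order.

C6H11NO2

Atom tally by fragment:
  cyclohexane ring core → C:6 H:12
  (− 1 ring H displaced by substituents)
  + NO2 → N:1 O:2
Element totals:
  C: 6
  H: 11
  N: 1
  O: 2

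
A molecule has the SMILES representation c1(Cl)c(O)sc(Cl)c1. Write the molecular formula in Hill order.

C4H2Cl2OS

Atom tally by fragment:
  thiophene ring core → C:4 H:4 S:1
  (− 3 ring H displaced by substituents)
  + Cl → Cl:1
  + OH → O:1 H:1
  + Cl → Cl:1
Element totals:
  C: 4
  H: 2
  Cl: 2
  O: 1
  S: 1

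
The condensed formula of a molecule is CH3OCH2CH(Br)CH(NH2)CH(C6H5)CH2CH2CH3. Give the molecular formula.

Atom tally by fragment:
  CH3OCH2 → C:2 H:5 O:1
  CH(Br) → C:1 H:1 Br:1
  CH(NH2) → C:1 H:3 N:1
  CH(C6H5) → C:7 H:6
  CH2 → C:1 H:2
  CH2 → C:1 H:2
  CH3 → C:1 H:3
Element totals:
  C: 14
  H: 22
  Br: 1
  N: 1
  O: 1

C14H22BrNO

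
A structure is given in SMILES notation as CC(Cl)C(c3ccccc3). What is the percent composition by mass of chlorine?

Atom tally by fragment:
  CH3 → C:1 H:3
  CH(Cl) → C:1 H:1 Cl:1
  CH2C6H5 → C:7 H:7
Element totals:
  C: 9
  H: 11
  Cl: 1
Molecular formula: C9H11Cl.
Molar mass = 154.637 g/mol.
Mass from Cl: 1 × 35.45 = 35.450 g/mol.
%Cl = 35.450 / 154.637 × 100 = 22.92%.

22.92%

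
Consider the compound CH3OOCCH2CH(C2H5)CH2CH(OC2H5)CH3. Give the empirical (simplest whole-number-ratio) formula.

C11H22O3

Element totals:
  C: 11
  H: 22
  O: 3
Molecular formula: C11H22O3.
gcd of subscripts (11, 22, 3) = 1, so the empirical formula equals the molecular formula.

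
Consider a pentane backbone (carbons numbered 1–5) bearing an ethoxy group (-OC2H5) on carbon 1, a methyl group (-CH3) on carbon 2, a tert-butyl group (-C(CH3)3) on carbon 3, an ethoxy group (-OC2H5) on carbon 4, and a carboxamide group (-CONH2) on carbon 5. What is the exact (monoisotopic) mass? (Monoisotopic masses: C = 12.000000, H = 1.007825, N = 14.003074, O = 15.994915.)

Atom tally by fragment:
  C2H5OCH2 → C:3 H:7 O:1
  CH(CH3) → C:2 H:4
  CH(C(CH3)3) → C:5 H:10
  CH(OC2H5) → C:3 H:6 O:1
  CH2CONH2 → C:2 H:4 O:1 N:1
Element totals:
  C: 15
  H: 31
  N: 1
  O: 3
Molecular formula: C15H31NO3.
  M = 15(12.0) + 31(1.007825) + 14.003074 + 3(15.994915)
    = 180.000000 + 31.242575 + 14.003074 + 47.984745 = 273.230394

273.2304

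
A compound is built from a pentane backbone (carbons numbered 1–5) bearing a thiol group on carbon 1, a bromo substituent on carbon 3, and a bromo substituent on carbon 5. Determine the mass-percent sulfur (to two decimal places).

12.24%

Atom tally by fragment:
  HSCH2 → C:1 H:3 S:1
  CH2 → C:1 H:2
  CH(Br) → C:1 H:1 Br:1
  CH2 → C:1 H:2
  CH2Br → C:1 H:2 Br:1
Element totals:
  C: 5
  H: 10
  Br: 2
  S: 1
Molecular formula: C5H10Br2S.
Molar mass = 262.003 g/mol.
Mass from S: 1 × 32.06 = 32.060 g/mol.
%S = 32.060 / 262.003 × 100 = 12.24%.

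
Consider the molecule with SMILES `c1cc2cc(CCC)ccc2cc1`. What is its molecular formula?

C13H14

Atom tally by fragment:
  naphthalene ring system core → C:10 H:8
  (− 1 ring H displaced by substituents)
  + CH2CH2CH3 → C:3 H:7
Element totals:
  C: 13
  H: 14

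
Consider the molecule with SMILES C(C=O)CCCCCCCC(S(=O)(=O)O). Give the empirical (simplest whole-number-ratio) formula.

C10H20O4S

Atom tally by fragment:
  OHCCH2 → C:2 H:3 O:1
  CH2 → C:1 H:2
  CH2 → C:1 H:2
  CH2 → C:1 H:2
  CH2 → C:1 H:2
  CH2 → C:1 H:2
  CH2 → C:1 H:2
  CH2 → C:1 H:2
  CH2SO3H → C:1 H:3 S:1 O:3
Element totals:
  C: 10
  H: 20
  O: 4
  S: 1
Molecular formula: C10H20O4S.
gcd of subscripts (10, 20, 4, 1) = 1, so the empirical formula equals the molecular formula.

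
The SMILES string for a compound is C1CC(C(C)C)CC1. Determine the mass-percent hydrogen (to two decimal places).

Atom tally by fragment:
  cyclopentane ring core → C:5 H:10
  (− 1 ring H displaced by substituents)
  + CH(CH3)2 → C:3 H:7
Element totals:
  C: 8
  H: 16
Molecular formula: C8H16.
Molar mass = 112.216 g/mol.
Mass from H: 16 × 1.008 = 16.128 g/mol.
%H = 16.128 / 112.216 × 100 = 14.37%.

14.37%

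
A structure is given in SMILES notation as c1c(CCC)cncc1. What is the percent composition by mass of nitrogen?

11.56%

Atom tally by fragment:
  pyridine ring core → C:5 H:5 N:1
  (− 1 ring H displaced by substituents)
  + CH2CH2CH3 → C:3 H:7
Element totals:
  C: 8
  H: 11
  N: 1
Molecular formula: C8H11N.
Molar mass = 121.183 g/mol.
Mass from N: 1 × 14.007 = 14.007 g/mol.
%N = 14.007 / 121.183 × 100 = 11.56%.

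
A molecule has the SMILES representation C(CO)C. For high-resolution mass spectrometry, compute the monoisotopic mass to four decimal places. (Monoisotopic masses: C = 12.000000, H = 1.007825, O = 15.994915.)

60.0575

Atom tally by fragment:
  HOCH2CH2 → C:2 H:5 O:1
  CH3 → C:1 H:3
Element totals:
  C: 3
  H: 8
  O: 1
Molecular formula: C3H8O.
  M = 3(12.0) + 8(1.007825) + 15.994915
    = 36.000000 + 8.062600 + 15.994915 = 60.057515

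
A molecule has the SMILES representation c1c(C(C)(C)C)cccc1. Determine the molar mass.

134.22 g/mol

Atom tally by fragment:
  benzene ring core → C:6 H:6
  (− 1 ring H displaced by substituents)
  + C(CH3)3 → C:4 H:9
Element totals:
  C: 10
  H: 14
Molecular formula: C10H14.
  M = 10(12.011) + 14(1.008)
    = 120.110 + 14.112 = 134.222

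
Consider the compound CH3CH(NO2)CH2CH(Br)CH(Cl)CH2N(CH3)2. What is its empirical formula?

C8H16BrClN2O2

Element totals:
  C: 8
  H: 16
  Br: 1
  Cl: 1
  N: 2
  O: 2
Molecular formula: C8H16BrClN2O2.
gcd of subscripts (1, 8, 1, 16, 2, 2) = 1, so the empirical formula equals the molecular formula.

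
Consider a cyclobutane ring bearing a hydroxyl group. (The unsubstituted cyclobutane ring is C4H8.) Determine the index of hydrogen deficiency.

Atom tally by fragment:
  cyclobutane ring core → C:4 H:8
  (− 1 ring H displaced by substituents)
  + OH → O:1 H:1
Element totals:
  C: 4
  H: 8
  O: 1
Molecular formula: C4H8O.
DoU = (2C + 2 + N − H − X) / 2 = (2·4 + 2 + 0 − 8 − 0) / 2 = 1.

1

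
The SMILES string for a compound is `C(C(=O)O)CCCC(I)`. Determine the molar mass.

242.06 g/mol

Atom tally by fragment:
  HOOCCH2 → C:2 H:3 O:2
  CH2 → C:1 H:2
  CH2 → C:1 H:2
  CH2 → C:1 H:2
  CH2I → C:1 H:2 I:1
Element totals:
  C: 6
  H: 11
  I: 1
  O: 2
Molecular formula: C6H11IO2.
  M = 6(12.011) + 11(1.008) + 126.904 + 2(15.999)
    = 72.066 + 11.088 + 126.904 + 31.998 = 242.056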